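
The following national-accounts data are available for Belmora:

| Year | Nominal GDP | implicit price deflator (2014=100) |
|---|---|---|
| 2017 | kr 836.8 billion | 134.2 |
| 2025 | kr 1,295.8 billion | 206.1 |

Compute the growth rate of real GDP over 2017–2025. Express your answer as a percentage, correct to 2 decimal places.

0.83%

Real GDP 2017 = 836.8 / 1.342 = 623.55.
Real GDP 2025 = 1295.8 / 2.061 = 628.72.
Real growth = 628.72 / 623.55 − 1 = 0.0083.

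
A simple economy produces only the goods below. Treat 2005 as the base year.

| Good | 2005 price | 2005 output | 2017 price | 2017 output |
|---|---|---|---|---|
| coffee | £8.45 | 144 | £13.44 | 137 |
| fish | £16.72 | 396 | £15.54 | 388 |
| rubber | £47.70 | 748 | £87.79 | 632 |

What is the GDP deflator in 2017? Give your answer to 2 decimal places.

Nominal GDP 2017 = 13.44·137 + 15.54·388 + 87.79·632 = 63354.08.
Real GDP 2017 (at 2005 prices) = 8.45·137 + 16.72·388 + 47.70·632 = 37791.41.
Deflator = Nominal/Real × 100 = 63354.08/37791.41 × 100 = 167.641.

167.64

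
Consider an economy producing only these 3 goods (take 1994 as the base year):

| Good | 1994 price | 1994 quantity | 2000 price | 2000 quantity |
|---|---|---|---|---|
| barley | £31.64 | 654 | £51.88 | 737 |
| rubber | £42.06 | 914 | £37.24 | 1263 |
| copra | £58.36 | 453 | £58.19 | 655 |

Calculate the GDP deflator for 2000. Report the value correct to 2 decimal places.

Nominal GDP 2000 = 51.88·737 + 37.24·1263 + 58.19·655 = 123384.13.
Real GDP 2000 (at 1994 prices) = 31.64·737 + 42.06·1263 + 58.36·655 = 114666.26.
Deflator = Nominal/Real × 100 = 123384.13/114666.26 × 100 = 107.603.

107.60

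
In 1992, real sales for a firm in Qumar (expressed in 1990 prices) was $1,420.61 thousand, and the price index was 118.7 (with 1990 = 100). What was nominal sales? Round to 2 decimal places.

Nominal sales = Real × (price index/100) = 1420.61 × 1.187 = 1686.26.

$1,686.26 thousand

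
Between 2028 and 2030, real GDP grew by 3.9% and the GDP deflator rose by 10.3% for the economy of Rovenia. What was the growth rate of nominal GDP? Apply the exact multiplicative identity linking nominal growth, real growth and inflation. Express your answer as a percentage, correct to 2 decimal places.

(1 + g_nom) = (1 + g_real)(1 + π) = 1.0390 × 1.1030 = 1.14602.

14.60%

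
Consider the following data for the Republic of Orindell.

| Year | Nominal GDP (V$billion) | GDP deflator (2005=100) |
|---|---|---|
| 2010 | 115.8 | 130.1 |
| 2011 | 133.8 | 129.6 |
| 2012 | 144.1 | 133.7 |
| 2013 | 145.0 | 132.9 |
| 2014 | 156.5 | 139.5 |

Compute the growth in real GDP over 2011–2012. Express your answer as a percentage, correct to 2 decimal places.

4.40%

Real GDP 2011 = 133.8/1.296 = 103.24.
Real GDP 2012 = 144.1/1.337 = 107.78.
Change = 107.78/103.24 − 1 = 0.0440.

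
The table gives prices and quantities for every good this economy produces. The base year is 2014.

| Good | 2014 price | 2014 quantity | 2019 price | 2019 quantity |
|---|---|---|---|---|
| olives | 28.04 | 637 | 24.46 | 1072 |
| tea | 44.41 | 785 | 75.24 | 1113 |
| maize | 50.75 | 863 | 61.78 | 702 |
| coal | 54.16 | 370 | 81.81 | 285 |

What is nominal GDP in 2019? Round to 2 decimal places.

Nominal GDP 2019 = Σ (p_2019 × q_2019) = 24.46·1072 + 75.24·1113 + 61.78·702 + 81.81·285 = 176648.65.

176648.65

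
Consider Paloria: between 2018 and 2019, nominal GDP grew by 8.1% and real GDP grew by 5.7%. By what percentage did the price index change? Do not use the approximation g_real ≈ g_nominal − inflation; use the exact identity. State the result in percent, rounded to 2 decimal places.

(1 + g_nom) = (1 + g_real)(1 + π), so π = 1.0810 / 1.0570 − 1 = 0.02271.

2.27%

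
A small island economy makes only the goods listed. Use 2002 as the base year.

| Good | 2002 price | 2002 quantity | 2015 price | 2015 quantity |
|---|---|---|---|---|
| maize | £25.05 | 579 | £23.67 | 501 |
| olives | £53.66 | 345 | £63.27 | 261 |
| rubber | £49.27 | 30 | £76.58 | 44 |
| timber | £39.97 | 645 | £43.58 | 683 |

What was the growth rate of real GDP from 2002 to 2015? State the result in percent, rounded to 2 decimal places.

Real GDP 2002 = Nominal GDP 2002 = 25.05·579 + 53.66·345 + 49.27·30 + 39.97·645 = 60275.40.
Real GDP 2015 (at 2002 prices) = 25.05·501 + 53.66·261 + 49.27·44 + 39.97·683 = 56022.70.
Real growth = 56022.70/60275.40 − 1 = -0.0706.

-7.06%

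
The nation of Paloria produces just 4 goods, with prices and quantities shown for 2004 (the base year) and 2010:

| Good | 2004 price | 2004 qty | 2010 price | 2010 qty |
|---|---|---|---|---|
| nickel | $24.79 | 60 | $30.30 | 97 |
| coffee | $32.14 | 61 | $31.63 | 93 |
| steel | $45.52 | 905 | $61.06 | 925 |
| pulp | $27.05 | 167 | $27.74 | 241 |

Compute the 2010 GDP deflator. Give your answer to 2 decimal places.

Nominal GDP 2010 = 30.30·97 + 31.63·93 + 61.06·925 + 27.74·241 = 69046.53.
Real GDP 2010 (at 2004 prices) = 24.79·97 + 32.14·93 + 45.52·925 + 27.05·241 = 54018.70.
Deflator = Nominal/Real × 100 = 69046.53/54018.70 × 100 = 127.820.

127.82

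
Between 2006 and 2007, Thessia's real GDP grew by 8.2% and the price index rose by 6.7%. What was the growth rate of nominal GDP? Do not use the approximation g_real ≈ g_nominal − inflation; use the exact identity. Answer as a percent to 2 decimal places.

15.45%

(1 + g_nom) = (1 + g_real)(1 + π) = 1.0820 × 1.0670 = 1.15449.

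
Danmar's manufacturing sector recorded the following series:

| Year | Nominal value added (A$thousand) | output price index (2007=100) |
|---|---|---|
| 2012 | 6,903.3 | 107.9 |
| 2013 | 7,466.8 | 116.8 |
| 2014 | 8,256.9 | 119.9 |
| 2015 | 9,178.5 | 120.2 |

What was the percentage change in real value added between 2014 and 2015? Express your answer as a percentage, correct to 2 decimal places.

10.88%

Real value added 2014 = 8256.9/1.199 = 6886.49.
Real value added 2015 = 9178.5/1.202 = 7636.02.
Change = 7636.02/6886.49 − 1 = 0.1088.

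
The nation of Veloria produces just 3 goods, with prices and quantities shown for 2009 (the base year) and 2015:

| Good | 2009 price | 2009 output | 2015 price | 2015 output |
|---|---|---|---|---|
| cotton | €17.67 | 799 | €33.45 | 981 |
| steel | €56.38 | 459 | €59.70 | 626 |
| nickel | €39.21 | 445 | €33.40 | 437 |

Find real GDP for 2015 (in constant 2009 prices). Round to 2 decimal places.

€69762.92

Real GDP 2015 = Σ (p_2009 × q_2015) = 17.67·981 + 56.38·626 + 39.21·437 = 69762.92.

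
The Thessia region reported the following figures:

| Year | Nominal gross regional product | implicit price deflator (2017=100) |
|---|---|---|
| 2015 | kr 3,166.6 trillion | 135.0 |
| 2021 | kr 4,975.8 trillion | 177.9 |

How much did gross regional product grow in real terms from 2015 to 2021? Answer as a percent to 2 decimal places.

19.24%

Deflate each year: 2015 → 3166.6/1.350 = 2345.63; 2021 → 4975.8/1.779 = 2796.96.
So real gross regional product changed by 2796.96/2345.63 − 1 = 0.1924, i.e. 19.24%.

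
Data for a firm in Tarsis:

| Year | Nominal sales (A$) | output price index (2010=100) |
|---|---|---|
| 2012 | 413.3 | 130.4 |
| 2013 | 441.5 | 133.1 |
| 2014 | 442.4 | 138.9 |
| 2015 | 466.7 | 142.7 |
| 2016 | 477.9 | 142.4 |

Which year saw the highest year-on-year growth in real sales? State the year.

2013

2013: real = 441.5/1.331 = 331.71; growth vs 2012 (316.95) = 4.66%.
2014: real = 442.4/1.389 = 318.50; growth vs 2013 (331.71) = -3.98%.
2015: real = 466.7/1.427 = 327.05; growth vs 2014 (318.50) = 2.68%.
2016: real = 477.9/1.424 = 335.60; growth vs 2015 (327.05) = 2.61%.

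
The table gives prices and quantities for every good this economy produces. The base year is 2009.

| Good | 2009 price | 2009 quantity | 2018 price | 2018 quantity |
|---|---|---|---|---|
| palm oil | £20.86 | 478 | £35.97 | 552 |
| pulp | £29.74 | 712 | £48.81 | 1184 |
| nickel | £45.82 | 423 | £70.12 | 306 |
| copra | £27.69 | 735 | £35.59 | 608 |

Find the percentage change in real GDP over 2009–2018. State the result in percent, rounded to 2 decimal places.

Real GDP 2009 = Nominal GDP 2009 = 20.86·478 + 29.74·712 + 45.82·423 + 27.69·735 = 70879.97.
Real GDP 2018 (at 2009 prices) = 20.86·552 + 29.74·1184 + 45.82·306 + 27.69·608 = 77583.32.
Real growth = 77583.32/70879.97 − 1 = 0.0946.

9.46%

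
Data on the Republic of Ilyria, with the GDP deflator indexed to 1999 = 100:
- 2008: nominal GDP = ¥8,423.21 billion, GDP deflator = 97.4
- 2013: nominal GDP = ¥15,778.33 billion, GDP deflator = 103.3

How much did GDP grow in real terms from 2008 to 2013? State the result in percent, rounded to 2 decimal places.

76.62%

Real GDP 2008 = 8423.21 / 0.974 = 8648.06.
Real GDP 2013 = 15778.33 / 1.033 = 15274.28.
Real growth = 15274.28 / 8648.06 − 1 = 0.7662.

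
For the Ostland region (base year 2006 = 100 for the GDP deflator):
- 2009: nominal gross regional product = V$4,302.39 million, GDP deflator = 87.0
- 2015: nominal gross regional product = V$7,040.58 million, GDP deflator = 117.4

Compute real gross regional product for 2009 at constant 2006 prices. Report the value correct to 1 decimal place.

V$4,945.3 million

Real gross regional product = Nominal / (GDP deflator/100) = 4302.39 / 0.870 = 4945.28.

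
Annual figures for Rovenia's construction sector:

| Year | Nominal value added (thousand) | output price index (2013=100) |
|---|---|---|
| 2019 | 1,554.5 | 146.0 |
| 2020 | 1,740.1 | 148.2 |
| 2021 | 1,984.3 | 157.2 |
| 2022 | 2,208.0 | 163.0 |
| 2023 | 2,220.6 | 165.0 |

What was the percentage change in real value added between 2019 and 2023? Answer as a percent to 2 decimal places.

Real value added 2019 = 1554.5/1.460 = 1064.73.
Real value added 2023 = 2220.6/1.650 = 1345.82.
Change = 1345.82/1064.73 − 1 = 0.2640.

26.40%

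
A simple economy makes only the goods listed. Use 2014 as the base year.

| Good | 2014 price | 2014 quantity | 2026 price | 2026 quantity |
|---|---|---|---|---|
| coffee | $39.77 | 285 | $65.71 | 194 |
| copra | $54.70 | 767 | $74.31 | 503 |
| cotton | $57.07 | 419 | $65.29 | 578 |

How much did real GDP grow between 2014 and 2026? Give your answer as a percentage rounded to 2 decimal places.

Real GDP 2014 = Nominal GDP 2014 = 39.77·285 + 54.70·767 + 57.07·419 = 77201.68.
Real GDP 2026 (at 2014 prices) = 39.77·194 + 54.70·503 + 57.07·578 = 68215.94.
Real growth = 68215.94/77201.68 − 1 = -0.1164.

-11.64%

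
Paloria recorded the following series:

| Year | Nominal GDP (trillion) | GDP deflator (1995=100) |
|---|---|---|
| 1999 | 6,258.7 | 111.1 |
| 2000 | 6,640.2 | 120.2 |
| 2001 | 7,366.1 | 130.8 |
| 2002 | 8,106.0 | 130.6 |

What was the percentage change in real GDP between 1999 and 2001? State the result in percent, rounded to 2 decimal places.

-0.03%

Real GDP 1999 = 6258.7/1.111 = 5633.39.
Real GDP 2001 = 7366.1/1.308 = 5631.57.
Change = 5631.57/5633.39 − 1 = -0.0003.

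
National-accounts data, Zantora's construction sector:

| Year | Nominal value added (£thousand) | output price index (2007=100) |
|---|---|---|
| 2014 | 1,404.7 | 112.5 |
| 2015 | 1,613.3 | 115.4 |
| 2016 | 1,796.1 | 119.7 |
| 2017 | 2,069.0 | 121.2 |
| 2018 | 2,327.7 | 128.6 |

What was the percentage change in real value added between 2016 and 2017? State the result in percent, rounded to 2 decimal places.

13.77%

Real value added 2016 = 1796.1/1.197 = 1500.50.
Real value added 2017 = 2069.0/1.212 = 1707.10.
Change = 1707.10/1500.50 − 1 = 0.1377.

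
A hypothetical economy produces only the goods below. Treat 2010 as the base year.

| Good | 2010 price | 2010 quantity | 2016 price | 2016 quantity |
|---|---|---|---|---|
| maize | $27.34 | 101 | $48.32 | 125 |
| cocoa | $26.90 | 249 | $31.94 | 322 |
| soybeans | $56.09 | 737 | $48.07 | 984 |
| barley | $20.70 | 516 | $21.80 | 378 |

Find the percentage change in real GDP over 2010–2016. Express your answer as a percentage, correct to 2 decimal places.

Real GDP 2010 = Nominal GDP 2010 = 27.34·101 + 26.90·249 + 56.09·737 + 20.70·516 = 61478.97.
Real GDP 2016 (at 2010 prices) = 27.34·125 + 26.90·322 + 56.09·984 + 20.70·378 = 75096.46.
Real growth = 75096.46/61478.97 − 1 = 0.2215.

22.15%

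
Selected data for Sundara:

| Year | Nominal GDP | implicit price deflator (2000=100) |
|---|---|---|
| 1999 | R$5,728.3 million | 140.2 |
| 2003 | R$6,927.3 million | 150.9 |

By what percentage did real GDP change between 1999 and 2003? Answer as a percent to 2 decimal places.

Deflate each year: 1999 → 5728.3/1.402 = 4085.81; 2003 → 6927.3/1.509 = 4590.66.
So real GDP changed by 4590.66/4085.81 − 1 = 0.1236, i.e. 12.36%.

12.36%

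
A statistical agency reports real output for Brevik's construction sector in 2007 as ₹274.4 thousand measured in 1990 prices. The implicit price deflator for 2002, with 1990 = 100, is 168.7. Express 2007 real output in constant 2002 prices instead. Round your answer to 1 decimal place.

Real output in 2002 prices = Real output in 1990 prices × (P_2002/P_1990) = 274.4 × 1.687 = 462.91.

₹462.9 thousand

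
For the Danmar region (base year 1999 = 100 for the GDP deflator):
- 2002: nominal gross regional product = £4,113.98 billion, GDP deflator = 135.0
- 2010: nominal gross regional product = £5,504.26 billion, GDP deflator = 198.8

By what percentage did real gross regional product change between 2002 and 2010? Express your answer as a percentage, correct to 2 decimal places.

-9.14%

Real gross regional product 2002 = 4113.98 / 1.350 = 3047.39.
Real gross regional product 2010 = 5504.26 / 1.988 = 2768.74.
Real growth = 2768.74 / 3047.39 − 1 = -0.0914.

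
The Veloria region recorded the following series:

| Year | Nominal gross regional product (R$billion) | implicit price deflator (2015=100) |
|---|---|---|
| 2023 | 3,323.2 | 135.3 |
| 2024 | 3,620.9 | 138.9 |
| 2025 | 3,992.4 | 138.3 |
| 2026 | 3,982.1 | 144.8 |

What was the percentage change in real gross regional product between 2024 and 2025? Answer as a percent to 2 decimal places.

10.74%

Real gross regional product 2024 = 3620.9/1.389 = 2606.84.
Real gross regional product 2025 = 3992.4/1.383 = 2886.77.
Change = 2886.77/2606.84 − 1 = 0.1074.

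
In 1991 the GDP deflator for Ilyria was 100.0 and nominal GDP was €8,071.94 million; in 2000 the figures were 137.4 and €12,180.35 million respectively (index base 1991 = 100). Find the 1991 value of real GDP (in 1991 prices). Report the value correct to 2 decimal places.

€8,071.94 million

Real GDP = Nominal / (GDP deflator/100) = 8071.94 / 1.000 = 8071.94.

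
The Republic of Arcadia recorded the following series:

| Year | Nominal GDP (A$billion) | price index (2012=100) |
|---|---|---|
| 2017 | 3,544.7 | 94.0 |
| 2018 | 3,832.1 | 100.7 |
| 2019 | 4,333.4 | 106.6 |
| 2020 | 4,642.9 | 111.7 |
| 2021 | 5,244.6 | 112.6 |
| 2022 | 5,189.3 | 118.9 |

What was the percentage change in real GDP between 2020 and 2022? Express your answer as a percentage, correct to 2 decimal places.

Real GDP 2020 = 4642.9/1.117 = 4156.58.
Real GDP 2022 = 5189.3/1.189 = 4364.42.
Change = 4364.42/4156.58 − 1 = 0.0500.

5.00%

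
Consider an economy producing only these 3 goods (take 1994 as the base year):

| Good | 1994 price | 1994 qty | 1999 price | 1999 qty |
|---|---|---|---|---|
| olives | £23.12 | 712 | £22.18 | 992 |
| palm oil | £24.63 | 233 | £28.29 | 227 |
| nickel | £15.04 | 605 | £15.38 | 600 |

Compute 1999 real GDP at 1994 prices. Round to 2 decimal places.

£37550.05

Real GDP 1999 = Σ (p_1994 × q_1999) = 23.12·992 + 24.63·227 + 15.04·600 = 37550.05.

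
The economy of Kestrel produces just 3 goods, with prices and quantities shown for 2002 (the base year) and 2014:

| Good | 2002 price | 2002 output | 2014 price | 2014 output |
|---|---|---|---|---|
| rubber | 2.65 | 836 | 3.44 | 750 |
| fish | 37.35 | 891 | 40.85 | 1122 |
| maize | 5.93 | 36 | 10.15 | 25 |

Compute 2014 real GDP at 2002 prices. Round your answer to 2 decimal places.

Real GDP 2014 = Σ (p_2002 × q_2014) = 2.65·750 + 37.35·1122 + 5.93·25 = 44042.45.

44042.45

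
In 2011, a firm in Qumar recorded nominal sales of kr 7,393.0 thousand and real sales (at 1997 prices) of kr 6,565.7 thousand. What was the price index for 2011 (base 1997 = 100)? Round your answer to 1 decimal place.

price index = (Nominal / Real) × 100 = 7393.0 / 6565.7 × 100 = 112.60.

112.6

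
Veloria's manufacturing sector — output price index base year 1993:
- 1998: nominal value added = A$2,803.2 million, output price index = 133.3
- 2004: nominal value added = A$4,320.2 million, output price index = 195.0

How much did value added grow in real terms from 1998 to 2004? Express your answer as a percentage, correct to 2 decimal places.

Deflate each year: 1998 → 2803.2/1.333 = 2102.93; 2004 → 4320.2/1.950 = 2215.49.
So real value added changed by 2215.49/2102.93 − 1 = 0.0535, i.e. 5.35%.

5.35%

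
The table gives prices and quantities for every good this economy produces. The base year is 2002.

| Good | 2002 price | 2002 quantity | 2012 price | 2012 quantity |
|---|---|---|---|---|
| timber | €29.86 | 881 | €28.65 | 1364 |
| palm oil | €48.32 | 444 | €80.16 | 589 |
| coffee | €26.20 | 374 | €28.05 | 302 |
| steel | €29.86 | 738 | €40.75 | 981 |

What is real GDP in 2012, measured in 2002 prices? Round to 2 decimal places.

Real GDP 2012 = Σ (p_2002 × q_2012) = 29.86·1364 + 48.32·589 + 26.20·302 + 29.86·981 = 106394.58.

€106394.58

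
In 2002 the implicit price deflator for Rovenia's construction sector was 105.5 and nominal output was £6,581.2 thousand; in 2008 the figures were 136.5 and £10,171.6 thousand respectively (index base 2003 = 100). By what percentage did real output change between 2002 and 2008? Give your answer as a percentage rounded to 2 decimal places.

Real output 2002 = 6581.2 / 1.055 = 6238.10.
Real output 2008 = 10171.6 / 1.365 = 7451.72.
Real growth = 7451.72 / 6238.10 − 1 = 0.1945.

19.45%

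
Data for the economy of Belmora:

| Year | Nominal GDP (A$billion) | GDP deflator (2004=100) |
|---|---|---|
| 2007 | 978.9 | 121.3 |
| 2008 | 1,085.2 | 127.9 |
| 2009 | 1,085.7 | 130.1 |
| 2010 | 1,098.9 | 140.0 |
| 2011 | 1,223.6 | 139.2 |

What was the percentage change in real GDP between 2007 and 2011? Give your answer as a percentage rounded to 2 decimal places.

Real GDP 2007 = 978.9/1.213 = 807.01.
Real GDP 2011 = 1223.6/1.392 = 879.02.
Change = 879.02/807.01 − 1 = 0.0892.

8.92%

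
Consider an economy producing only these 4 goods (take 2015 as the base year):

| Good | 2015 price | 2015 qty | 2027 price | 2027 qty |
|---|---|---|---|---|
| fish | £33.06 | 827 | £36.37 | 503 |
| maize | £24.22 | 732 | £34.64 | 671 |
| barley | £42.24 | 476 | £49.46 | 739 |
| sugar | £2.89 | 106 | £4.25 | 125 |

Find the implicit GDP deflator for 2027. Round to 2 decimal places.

Nominal GDP 2027 = 36.37·503 + 34.64·671 + 49.46·739 + 4.25·125 = 78619.74.
Real GDP 2027 (at 2015 prices) = 33.06·503 + 24.22·671 + 42.24·739 + 2.89·125 = 64457.41.
Deflator = Nominal/Real × 100 = 78619.74/64457.41 × 100 = 121.972.

121.97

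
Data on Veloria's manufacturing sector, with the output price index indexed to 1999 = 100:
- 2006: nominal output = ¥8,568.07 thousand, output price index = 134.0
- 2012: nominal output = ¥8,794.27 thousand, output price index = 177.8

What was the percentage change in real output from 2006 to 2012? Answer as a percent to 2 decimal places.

-22.64%

Deflate each year: 2006 → 8568.07/1.340 = 6394.08; 2012 → 8794.27/1.778 = 4946.16.
So real output changed by 4946.16/6394.08 − 1 = -0.2264, i.e. -22.64%.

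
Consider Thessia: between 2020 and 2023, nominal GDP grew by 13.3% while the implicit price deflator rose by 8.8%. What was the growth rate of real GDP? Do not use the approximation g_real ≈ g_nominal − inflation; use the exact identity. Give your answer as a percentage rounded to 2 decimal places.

(1 + g_nom) = (1 + g_real)(1 + π), so g_real = 1.1330 / 1.0880 − 1 = 0.04136.

4.14%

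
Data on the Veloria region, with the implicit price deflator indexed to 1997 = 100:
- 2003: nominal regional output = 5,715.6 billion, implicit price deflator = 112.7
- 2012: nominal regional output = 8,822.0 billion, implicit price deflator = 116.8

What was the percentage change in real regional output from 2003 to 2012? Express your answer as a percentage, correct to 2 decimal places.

48.93%

Real regional output 2003 = 5715.6 / 1.127 = 5071.52.
Real regional output 2012 = 8822.0 / 1.168 = 7553.08.
Real growth = 7553.08 / 5071.52 − 1 = 0.4893.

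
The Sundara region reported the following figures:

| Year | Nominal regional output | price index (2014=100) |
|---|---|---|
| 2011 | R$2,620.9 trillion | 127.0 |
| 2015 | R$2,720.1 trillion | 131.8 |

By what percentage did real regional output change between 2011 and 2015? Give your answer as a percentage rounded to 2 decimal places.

0.01%

Deflate each year: 2011 → 2620.9/1.270 = 2063.70; 2015 → 2720.1/1.318 = 2063.81.
So real regional output changed by 2063.81/2063.70 − 1 = 0.0001, i.e. 0.01%.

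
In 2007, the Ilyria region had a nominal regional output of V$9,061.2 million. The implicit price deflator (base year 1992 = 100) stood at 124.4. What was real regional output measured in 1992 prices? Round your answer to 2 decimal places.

Real regional output = Nominal / (implicit price deflator/100) = 9061.2 / 1.244 = 7283.92.

V$7,283.92 million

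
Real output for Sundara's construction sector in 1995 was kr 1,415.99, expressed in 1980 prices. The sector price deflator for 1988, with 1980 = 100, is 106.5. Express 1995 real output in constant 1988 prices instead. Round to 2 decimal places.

Real output in 1988 prices = Real output in 1980 prices × (P_1988/P_1980) = 1415.99 × 1.065 = 1508.03.

kr 1,508.03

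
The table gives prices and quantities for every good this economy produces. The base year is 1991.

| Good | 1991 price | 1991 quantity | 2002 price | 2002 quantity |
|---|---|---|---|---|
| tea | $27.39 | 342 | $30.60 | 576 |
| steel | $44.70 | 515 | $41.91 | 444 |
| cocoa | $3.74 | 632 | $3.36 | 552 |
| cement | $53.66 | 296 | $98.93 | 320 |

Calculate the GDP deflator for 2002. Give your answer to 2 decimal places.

Nominal GDP 2002 = 30.60·576 + 41.91·444 + 3.36·552 + 98.93·320 = 69745.96.
Real GDP 2002 (at 1991 prices) = 27.39·576 + 44.70·444 + 3.74·552 + 53.66·320 = 54859.12.
Deflator = Nominal/Real × 100 = 69745.96/54859.12 × 100 = 127.136.

127.14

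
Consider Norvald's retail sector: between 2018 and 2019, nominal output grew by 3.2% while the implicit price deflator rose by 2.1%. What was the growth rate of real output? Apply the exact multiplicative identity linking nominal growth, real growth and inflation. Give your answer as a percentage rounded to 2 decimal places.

(1 + g_nom) = (1 + g_real)(1 + π), so g_real = 1.0320 / 1.0210 − 1 = 0.01077.

1.08%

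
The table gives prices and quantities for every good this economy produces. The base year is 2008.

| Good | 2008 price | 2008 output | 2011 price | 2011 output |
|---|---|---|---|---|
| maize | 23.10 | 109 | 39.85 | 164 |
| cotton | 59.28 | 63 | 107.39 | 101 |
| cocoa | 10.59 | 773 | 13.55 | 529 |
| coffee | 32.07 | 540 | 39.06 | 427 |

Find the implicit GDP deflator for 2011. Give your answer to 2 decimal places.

141.82

Nominal GDP 2011 = 39.85·164 + 107.39·101 + 13.55·529 + 39.06·427 = 41228.36.
Real GDP 2011 (at 2008 prices) = 23.10·164 + 59.28·101 + 10.59·529 + 32.07·427 = 29071.68.
Deflator = Nominal/Real × 100 = 41228.36/29071.68 × 100 = 141.816.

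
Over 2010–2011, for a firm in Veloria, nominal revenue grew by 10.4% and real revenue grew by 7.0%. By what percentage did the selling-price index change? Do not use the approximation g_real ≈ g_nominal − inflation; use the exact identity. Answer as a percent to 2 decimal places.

3.18%

(1 + g_nom) = (1 + g_real)(1 + π), so π = 1.1040 / 1.0700 − 1 = 0.03178.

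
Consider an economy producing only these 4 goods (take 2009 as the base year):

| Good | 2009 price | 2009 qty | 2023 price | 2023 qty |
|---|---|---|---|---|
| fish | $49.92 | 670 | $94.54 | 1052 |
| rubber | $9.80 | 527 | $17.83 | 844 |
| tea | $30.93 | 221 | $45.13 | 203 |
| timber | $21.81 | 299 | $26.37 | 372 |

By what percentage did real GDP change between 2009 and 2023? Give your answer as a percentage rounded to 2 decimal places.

Real GDP 2009 = Nominal GDP 2009 = 49.92·670 + 9.80·527 + 30.93·221 + 21.81·299 = 51967.72.
Real GDP 2023 (at 2009 prices) = 49.92·1052 + 9.80·844 + 30.93·203 + 21.81·372 = 75179.15.
Real growth = 75179.15/51967.72 − 1 = 0.4467.

44.67%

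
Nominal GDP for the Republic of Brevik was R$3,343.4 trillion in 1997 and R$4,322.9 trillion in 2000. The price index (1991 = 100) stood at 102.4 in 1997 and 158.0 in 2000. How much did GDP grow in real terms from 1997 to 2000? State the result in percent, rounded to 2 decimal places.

-16.20%

Deflate each year: 1997 → 3343.4/1.024 = 3265.04; 2000 → 4322.9/1.580 = 2736.01.
So real GDP changed by 2736.01/3265.04 − 1 = -0.1620, i.e. -16.20%.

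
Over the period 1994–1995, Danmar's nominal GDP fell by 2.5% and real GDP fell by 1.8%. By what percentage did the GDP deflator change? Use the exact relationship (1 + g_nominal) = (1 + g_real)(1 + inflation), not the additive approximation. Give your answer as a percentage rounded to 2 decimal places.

-0.71%

(1 + g_nom) = (1 + g_real)(1 + π), so π = 0.9750 / 0.9820 − 1 = -0.00713.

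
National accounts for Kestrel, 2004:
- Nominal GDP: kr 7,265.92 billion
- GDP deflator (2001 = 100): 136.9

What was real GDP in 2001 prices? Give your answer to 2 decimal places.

kr 5,307.47 billion

Real GDP = Nominal / (GDP deflator/100) = 7265.92 / 1.369 = 5307.47.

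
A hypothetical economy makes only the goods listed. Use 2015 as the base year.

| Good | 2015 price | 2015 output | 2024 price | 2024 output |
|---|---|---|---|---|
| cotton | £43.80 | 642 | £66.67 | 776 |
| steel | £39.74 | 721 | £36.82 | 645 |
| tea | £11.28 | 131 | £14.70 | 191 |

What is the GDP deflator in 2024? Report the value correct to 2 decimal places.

Nominal GDP 2024 = 66.67·776 + 36.82·645 + 14.70·191 = 78292.52.
Real GDP 2024 (at 2015 prices) = 43.80·776 + 39.74·645 + 11.28·191 = 61775.58.
Deflator = Nominal/Real × 100 = 78292.52/61775.58 × 100 = 126.737.

126.74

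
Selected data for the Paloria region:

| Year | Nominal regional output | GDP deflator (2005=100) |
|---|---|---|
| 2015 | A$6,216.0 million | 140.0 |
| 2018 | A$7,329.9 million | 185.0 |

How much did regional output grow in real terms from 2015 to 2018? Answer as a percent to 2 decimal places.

-10.76%

Real regional output 2015 = 6216.0 / 1.400 = 4440.00.
Real regional output 2018 = 7329.9 / 1.850 = 3962.11.
Real growth = 3962.11 / 4440.00 − 1 = -0.1076.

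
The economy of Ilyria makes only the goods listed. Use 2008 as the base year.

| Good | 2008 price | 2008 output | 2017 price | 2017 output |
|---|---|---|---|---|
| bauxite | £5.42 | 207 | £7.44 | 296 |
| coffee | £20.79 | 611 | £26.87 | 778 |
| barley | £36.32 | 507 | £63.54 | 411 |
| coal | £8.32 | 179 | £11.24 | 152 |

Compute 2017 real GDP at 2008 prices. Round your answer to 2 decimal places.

£33971.10

Real GDP 2017 = Σ (p_2008 × q_2017) = 5.42·296 + 20.79·778 + 36.32·411 + 8.32·152 = 33971.10.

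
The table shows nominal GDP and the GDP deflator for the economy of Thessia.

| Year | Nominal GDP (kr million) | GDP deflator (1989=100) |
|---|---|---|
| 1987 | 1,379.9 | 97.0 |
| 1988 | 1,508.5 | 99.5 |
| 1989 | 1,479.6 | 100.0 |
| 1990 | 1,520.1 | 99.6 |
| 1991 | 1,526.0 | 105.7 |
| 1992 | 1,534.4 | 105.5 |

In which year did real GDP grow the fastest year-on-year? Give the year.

1988: real = 1508.5/0.995 = 1516.08; growth vs 1987 (1422.58) = 6.57%.
1989: real = 1479.6/1.000 = 1479.60; growth vs 1988 (1516.08) = -2.41%.
1990: real = 1520.1/0.996 = 1526.20; growth vs 1989 (1479.60) = 3.15%.
1991: real = 1526.0/1.057 = 1443.71; growth vs 1990 (1526.20) = -5.40%.
1992: real = 1534.4/1.055 = 1454.41; growth vs 1991 (1443.71) = 0.74%.

1988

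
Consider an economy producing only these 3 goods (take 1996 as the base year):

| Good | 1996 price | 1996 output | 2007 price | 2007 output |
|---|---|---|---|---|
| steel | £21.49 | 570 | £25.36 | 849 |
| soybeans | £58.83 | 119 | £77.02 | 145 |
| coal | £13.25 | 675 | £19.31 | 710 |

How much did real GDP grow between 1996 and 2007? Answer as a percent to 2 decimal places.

28.34%

Real GDP 1996 = Nominal GDP 1996 = 21.49·570 + 58.83·119 + 13.25·675 = 28193.82.
Real GDP 2007 (at 1996 prices) = 21.49·849 + 58.83·145 + 13.25·710 = 36182.86.
Real growth = 36182.86/28193.82 − 1 = 0.2834.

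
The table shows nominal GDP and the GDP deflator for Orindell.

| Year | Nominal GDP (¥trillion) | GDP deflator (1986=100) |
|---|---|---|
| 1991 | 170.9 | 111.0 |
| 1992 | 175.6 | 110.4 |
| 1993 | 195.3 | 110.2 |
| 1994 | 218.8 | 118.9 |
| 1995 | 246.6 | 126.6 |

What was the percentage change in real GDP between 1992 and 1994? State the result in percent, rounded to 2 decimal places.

15.69%

Real GDP 1992 = 175.6/1.104 = 159.06.
Real GDP 1994 = 218.8/1.189 = 184.02.
Change = 184.02/159.06 − 1 = 0.1569.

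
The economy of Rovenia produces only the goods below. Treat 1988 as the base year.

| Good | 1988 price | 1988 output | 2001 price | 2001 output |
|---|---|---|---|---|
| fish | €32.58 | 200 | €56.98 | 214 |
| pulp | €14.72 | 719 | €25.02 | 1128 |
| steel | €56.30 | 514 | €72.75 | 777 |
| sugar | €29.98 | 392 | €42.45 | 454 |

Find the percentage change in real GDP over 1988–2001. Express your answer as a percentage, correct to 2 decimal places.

40.05%

Real GDP 1988 = Nominal GDP 1988 = 32.58·200 + 14.72·719 + 56.30·514 + 29.98·392 = 57790.04.
Real GDP 2001 (at 1988 prices) = 32.58·214 + 14.72·1128 + 56.30·777 + 29.98·454 = 80932.30.
Real growth = 80932.30/57790.04 − 1 = 0.4005.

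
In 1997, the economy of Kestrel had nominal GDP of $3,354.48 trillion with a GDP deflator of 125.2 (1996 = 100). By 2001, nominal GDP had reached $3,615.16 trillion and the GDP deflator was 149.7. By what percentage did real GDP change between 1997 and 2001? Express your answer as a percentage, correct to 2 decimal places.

-9.87%

Deflate each year: 1997 → 3354.48/1.252 = 2679.30; 2001 → 3615.16/1.497 = 2414.94.
So real GDP changed by 2414.94/2679.30 − 1 = -0.0987, i.e. -9.87%.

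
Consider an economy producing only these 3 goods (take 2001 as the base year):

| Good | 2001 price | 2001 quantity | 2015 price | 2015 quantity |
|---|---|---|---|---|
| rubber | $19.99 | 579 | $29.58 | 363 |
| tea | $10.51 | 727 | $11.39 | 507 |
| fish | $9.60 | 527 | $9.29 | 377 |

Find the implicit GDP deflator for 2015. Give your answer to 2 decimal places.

Nominal GDP 2015 = 29.58·363 + 11.39·507 + 9.29·377 = 20014.60.
Real GDP 2015 (at 2001 prices) = 19.99·363 + 10.51·507 + 9.60·377 = 16204.14.
Deflator = Nominal/Real × 100 = 20014.60/16204.14 × 100 = 123.515.

123.52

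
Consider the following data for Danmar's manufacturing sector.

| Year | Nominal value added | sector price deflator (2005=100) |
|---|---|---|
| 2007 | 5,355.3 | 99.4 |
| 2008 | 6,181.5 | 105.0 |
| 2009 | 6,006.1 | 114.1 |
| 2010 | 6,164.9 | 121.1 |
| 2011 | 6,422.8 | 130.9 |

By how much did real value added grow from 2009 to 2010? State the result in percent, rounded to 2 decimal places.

Real value added 2009 = 6006.1/1.141 = 5263.89.
Real value added 2010 = 6164.9/1.211 = 5090.75.
Change = 5090.75/5263.89 − 1 = -0.0329.

-3.29%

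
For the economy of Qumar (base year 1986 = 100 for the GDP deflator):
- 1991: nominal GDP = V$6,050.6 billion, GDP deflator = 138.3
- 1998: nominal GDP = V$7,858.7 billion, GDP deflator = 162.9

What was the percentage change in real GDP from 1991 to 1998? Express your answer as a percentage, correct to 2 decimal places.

10.27%

Real GDP 1991 = 6050.6 / 1.383 = 4374.98.
Real GDP 1998 = 7858.7 / 1.629 = 4824.25.
Real growth = 4824.25 / 4374.98 − 1 = 0.1027.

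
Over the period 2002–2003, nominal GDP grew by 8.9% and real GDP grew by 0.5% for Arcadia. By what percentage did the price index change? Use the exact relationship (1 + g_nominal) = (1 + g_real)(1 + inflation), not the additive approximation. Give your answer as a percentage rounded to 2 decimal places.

8.36%

(1 + g_nom) = (1 + g_real)(1 + π), so π = 1.0890 / 1.0050 − 1 = 0.08358.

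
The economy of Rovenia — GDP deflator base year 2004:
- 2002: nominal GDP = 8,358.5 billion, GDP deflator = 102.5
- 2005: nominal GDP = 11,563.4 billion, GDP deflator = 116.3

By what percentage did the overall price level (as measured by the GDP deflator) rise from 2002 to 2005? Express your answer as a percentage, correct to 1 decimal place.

13.5%

Price-level change = 116.3 / 102.5 − 1 = 0.1346.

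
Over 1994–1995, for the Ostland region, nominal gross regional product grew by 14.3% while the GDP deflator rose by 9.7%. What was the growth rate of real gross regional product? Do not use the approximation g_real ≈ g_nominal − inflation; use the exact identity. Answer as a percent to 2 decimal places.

4.19%

(1 + g_nom) = (1 + g_real)(1 + π), so g_real = 1.1430 / 1.0970 − 1 = 0.04193.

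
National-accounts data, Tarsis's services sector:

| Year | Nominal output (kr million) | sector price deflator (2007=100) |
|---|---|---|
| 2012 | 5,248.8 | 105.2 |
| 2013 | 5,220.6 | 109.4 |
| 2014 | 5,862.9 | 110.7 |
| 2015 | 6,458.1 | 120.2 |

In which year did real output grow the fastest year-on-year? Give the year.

2014

2013: real = 5220.6/1.094 = 4772.03; growth vs 2012 (4989.35) = -4.36%.
2014: real = 5862.9/1.107 = 5296.21; growth vs 2013 (4772.03) = 10.98%.
2015: real = 6458.1/1.202 = 5372.80; growth vs 2014 (5296.21) = 1.45%.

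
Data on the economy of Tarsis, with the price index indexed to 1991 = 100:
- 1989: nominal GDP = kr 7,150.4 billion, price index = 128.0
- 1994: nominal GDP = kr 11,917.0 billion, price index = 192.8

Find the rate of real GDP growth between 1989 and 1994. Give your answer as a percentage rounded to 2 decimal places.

Real GDP 1989 = 7150.4 / 1.280 = 5586.25.
Real GDP 1994 = 11917.0 / 1.928 = 6181.02.
Real growth = 6181.02 / 5586.25 − 1 = 0.1065.

10.65%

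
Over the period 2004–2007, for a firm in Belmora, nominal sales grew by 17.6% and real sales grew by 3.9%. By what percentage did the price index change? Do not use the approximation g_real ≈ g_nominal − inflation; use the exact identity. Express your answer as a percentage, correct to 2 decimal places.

(1 + g_nom) = (1 + g_real)(1 + π), so π = 1.1760 / 1.0390 − 1 = 0.13186.

13.19%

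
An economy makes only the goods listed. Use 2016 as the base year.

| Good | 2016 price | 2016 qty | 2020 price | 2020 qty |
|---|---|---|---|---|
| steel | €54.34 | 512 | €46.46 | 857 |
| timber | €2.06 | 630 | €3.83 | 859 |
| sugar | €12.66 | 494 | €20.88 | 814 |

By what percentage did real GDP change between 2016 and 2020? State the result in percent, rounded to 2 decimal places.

Real GDP 2016 = Nominal GDP 2016 = 54.34·512 + 2.06·630 + 12.66·494 = 35373.92.
Real GDP 2020 (at 2016 prices) = 54.34·857 + 2.06·859 + 12.66·814 = 58644.16.
Real growth = 58644.16/35373.92 − 1 = 0.6578.

65.78%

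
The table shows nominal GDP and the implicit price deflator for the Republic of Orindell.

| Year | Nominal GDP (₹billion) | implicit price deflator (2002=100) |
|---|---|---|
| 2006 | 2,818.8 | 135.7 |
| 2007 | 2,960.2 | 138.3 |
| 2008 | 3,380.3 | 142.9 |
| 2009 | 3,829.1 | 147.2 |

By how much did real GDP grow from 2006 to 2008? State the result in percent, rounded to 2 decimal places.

Real GDP 2006 = 2818.8/1.357 = 2077.23.
Real GDP 2008 = 3380.3/1.429 = 2365.50.
Change = 2365.50/2077.23 − 1 = 0.1388.

13.88%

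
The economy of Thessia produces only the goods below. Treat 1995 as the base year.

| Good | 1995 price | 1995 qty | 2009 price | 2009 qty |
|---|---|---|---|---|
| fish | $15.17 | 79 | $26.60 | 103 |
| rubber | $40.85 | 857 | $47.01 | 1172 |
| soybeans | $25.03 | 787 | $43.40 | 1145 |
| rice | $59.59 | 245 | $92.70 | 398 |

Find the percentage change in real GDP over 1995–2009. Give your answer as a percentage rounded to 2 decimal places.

Real GDP 1995 = Nominal GDP 1995 = 15.17·79 + 40.85·857 + 25.03·787 + 59.59·245 = 70505.04.
Real GDP 2009 (at 1995 prices) = 15.17·103 + 40.85·1172 + 25.03·1145 + 59.59·398 = 101814.88.
Real growth = 101814.88/70505.04 − 1 = 0.4441.

44.41%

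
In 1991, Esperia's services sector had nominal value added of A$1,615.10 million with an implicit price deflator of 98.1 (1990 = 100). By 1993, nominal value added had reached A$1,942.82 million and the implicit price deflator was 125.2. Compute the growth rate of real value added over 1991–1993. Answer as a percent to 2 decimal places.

Real value added 1991 = 1615.10 / 0.981 = 1646.38.
Real value added 1993 = 1942.82 / 1.252 = 1551.77.
Real growth = 1551.77 / 1646.38 − 1 = -0.0575.

-5.75%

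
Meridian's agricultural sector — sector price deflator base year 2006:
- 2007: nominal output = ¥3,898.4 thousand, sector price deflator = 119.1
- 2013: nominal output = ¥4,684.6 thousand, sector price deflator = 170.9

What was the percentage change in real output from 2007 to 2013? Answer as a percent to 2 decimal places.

-16.26%

Real output 2007 = 3898.4 / 1.191 = 3273.22.
Real output 2013 = 4684.6 / 1.709 = 2741.14.
Real growth = 2741.14 / 3273.22 − 1 = -0.1626.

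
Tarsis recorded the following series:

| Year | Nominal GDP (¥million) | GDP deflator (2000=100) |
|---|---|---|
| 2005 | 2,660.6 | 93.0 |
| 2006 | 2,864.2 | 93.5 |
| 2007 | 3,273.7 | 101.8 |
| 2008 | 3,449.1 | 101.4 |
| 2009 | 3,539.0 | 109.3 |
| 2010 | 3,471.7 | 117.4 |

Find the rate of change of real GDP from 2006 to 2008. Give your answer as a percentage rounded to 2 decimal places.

Real GDP 2006 = 2864.2/0.935 = 3063.32.
Real GDP 2008 = 3449.1/1.014 = 3401.48.
Change = 3401.48/3063.32 − 1 = 0.1104.

11.04%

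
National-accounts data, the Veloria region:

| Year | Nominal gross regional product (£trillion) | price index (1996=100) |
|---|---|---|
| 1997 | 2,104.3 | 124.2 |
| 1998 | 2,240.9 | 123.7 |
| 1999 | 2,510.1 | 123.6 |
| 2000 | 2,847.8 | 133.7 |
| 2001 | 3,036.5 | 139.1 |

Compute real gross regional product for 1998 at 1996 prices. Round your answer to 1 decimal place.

Real gross regional product 1998 = 2240.9 / 1.237 = 1811.56.

£1,811.6 trillion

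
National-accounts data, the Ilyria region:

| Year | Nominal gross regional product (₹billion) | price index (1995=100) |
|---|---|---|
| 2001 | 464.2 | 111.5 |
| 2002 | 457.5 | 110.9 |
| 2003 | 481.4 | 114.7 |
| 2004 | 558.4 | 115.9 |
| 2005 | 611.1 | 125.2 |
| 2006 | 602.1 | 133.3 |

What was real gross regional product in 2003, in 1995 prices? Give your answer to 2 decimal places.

₹419.70 billion

Real gross regional product 2003 = 481.4 / 1.147 = 419.70.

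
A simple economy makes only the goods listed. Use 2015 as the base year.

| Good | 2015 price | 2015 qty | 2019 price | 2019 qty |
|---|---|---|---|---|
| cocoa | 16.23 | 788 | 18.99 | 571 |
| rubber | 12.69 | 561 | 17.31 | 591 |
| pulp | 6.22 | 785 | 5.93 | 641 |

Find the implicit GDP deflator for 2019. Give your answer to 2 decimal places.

Nominal GDP 2019 = 18.99·571 + 17.31·591 + 5.93·641 = 24874.63.
Real GDP 2019 (at 2015 prices) = 16.23·571 + 12.69·591 + 6.22·641 = 20754.14.
Deflator = Nominal/Real × 100 = 24874.63/20754.14 × 100 = 119.854.

119.85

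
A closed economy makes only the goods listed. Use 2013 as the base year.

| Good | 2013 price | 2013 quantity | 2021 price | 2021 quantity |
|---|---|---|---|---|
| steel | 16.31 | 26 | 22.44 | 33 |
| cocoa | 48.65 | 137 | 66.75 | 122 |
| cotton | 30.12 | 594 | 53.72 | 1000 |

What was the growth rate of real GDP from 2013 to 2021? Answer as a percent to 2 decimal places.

Real GDP 2013 = Nominal GDP 2013 = 16.31·26 + 48.65·137 + 30.12·594 = 24980.39.
Real GDP 2021 (at 2013 prices) = 16.31·33 + 48.65·122 + 30.12·1000 = 36593.53.
Real growth = 36593.53/24980.39 − 1 = 0.4649.

46.49%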